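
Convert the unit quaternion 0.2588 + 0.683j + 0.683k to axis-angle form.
axis = (0, √2/2, √2/2), θ = 5π/6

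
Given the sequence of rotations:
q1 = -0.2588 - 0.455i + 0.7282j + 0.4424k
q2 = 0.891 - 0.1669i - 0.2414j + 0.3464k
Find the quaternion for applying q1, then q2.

q2 · q1 = -0.284 - 0.7213i + 0.6275j + 0.0732k
-0.284 - 0.7213i + 0.6275j + 0.0732k


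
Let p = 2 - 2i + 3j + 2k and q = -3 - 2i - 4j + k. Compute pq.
13i - 19j + 10k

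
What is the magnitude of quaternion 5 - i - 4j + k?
√43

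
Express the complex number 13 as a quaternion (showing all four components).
13 + 0i + 0j + 0k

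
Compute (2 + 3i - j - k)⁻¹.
0.1333 - 0.2i + 0.0667j + 0.0667k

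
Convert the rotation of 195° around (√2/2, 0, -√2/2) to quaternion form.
-0.1305 + 0.7011i - 0.7011k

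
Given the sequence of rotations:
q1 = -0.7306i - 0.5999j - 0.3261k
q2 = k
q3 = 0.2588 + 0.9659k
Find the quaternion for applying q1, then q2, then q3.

q2 · q1 = 0.3261 + 0.5999i - 0.7306j
q3 · q2 · q1 = 0.0844 + 0.8609i + 0.3904j + 0.315k
0.0844 + 0.8609i + 0.3904j + 0.315k


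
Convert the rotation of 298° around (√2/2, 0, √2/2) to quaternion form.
-0.8572 + 0.3642i + 0.3642k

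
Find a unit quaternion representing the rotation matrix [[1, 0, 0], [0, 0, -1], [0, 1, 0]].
0.7071 + 0.7071i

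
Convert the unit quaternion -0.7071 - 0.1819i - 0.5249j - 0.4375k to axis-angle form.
axis = (-0.2572, -0.7423, -0.6187), θ = 3π/2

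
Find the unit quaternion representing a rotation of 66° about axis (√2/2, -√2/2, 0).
0.8387 + 0.3851i - 0.3851j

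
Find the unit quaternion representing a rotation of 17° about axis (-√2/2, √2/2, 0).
0.989 - 0.1045i + 0.1045j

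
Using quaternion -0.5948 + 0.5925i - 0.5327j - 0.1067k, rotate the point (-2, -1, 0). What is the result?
(-0.061, 0.734, 2.111)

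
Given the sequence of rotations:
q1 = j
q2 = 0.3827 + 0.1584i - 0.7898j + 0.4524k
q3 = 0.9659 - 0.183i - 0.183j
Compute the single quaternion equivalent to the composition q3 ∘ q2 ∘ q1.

q2 · q1 = 0.7898 - 0.4524i + 0.3827j + 0.1584k
q3 · q2 · q1 = 0.7501 - 0.6105i + 0.2541j + 0.0002k
0.7501 - 0.6105i + 0.2541j + 0.0002k


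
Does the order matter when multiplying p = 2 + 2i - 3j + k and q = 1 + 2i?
Yes: pq = -2 + 6i - j + 7k ≠ -2 + 6i - 5j - 5k = qp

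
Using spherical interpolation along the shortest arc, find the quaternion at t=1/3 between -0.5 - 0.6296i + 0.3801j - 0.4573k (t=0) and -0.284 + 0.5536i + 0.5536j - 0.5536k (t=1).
-0.5211 - 0.2572i + 0.544j - 0.6053k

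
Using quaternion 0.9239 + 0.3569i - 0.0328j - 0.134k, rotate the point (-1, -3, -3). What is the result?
(-1.166, 0.095, -4.199)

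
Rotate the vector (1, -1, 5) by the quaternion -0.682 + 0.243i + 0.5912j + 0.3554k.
(-3.892, 2.932, 1.805)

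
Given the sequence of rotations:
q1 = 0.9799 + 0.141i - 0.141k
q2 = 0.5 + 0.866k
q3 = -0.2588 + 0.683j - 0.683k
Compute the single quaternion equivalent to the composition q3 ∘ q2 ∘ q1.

q2 · q1 = 0.6121 + 0.0705i + 0.1221j + 0.7781k
q3 · q2 · q1 = 0.2896 + 0.5966i + 0.3383j - 0.6676k
0.2896 + 0.5966i + 0.3383j - 0.6676k


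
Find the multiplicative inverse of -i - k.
0.5i + 0.5k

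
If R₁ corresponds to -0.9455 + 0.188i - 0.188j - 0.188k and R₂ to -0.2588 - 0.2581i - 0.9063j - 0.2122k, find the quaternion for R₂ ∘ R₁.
0.0829 + 0.3259i + 0.8171j + 0.4682k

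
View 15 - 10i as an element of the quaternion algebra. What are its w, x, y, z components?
15 - 10i + 0j + 0k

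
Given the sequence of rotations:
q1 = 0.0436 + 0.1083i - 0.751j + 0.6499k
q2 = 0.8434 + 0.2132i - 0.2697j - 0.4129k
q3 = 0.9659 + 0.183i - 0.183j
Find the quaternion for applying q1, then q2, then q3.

q2 · q1 = 0.0795 - 0.3847i - 0.8284j + 0.3992k
q3 · q2 · q1 = -0.0044 - 0.4301i - 0.8878j + 0.1636k
-0.0044 - 0.4301i - 0.8878j + 0.1636k


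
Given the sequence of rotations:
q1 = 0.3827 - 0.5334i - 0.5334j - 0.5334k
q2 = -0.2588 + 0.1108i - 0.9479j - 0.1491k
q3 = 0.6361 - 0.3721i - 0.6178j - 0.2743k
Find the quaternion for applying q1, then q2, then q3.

q2 · q1 = -0.6251 + 0.6065i - 0.0861j - 0.4837k
q3 · q2 · q1 = -0.3578 + 0.8936i - 0.0149j + 0.2705k
-0.3578 + 0.8936i - 0.0149j + 0.2705k


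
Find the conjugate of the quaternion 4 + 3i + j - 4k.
4 - 3i - j + 4k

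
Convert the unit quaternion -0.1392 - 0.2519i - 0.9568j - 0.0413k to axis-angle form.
axis = (-0.2544, -0.9662, -0.0417), θ = 196°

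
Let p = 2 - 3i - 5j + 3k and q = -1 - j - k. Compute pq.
-4 + 11i - 2k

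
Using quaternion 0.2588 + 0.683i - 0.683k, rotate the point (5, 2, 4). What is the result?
(-2.69, -4.914, -3.69)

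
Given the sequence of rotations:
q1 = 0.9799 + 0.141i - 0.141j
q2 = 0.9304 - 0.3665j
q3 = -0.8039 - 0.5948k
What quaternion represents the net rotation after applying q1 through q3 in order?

q2 · q1 = 0.86 + 0.1312i - 0.4903j + 0.0517k
q3 · q2 · q1 = -0.6606 - 0.3971i + 0.3161j - 0.5531k
-0.6606 - 0.3971i + 0.3161j - 0.5531k


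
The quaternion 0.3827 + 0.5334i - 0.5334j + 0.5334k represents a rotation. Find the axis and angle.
axis = (√3/3, -√3/3, √3/3), θ = 3π/4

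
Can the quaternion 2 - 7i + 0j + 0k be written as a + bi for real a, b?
Yes. The quaternion 2 - 7i has j- and k-coefficients y = z = 0, so it lies in the complex subalgebra spanned by 1 and i.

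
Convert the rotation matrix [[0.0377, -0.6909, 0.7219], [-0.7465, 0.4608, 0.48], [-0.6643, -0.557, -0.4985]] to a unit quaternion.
0.5 - 0.5185i + 0.6931j - 0.0278k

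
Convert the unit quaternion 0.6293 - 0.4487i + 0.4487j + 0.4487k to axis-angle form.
axis = (-√3/3, √3/3, √3/3), θ = 102°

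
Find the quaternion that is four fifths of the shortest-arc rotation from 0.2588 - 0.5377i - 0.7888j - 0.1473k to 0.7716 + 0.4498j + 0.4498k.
-0.6264 - 0.1468i - 0.6217j - 0.4466k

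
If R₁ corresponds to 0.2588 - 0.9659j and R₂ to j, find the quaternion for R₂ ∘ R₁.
0.9659 + 0.2588j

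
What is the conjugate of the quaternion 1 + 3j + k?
1 - 3j - k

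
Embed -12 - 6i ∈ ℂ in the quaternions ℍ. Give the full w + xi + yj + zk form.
-12 - 6i + 0j + 0k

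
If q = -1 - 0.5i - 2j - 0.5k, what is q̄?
-1 + 0.5i + 2j + 0.5k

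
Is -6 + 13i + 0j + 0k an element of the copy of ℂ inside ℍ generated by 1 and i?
Yes. The quaternion -6 + 13i has j- and k-coefficients y = z = 0, so it lies in the complex subalgebra spanned by 1 and i.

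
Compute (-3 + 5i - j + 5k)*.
-3 - 5i + j - 5k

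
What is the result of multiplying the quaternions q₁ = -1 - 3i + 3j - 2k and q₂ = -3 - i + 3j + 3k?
-3 + 25i - j - 3k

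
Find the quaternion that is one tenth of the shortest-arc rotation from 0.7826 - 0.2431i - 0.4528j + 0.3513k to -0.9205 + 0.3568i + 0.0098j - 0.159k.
0.8068 - 0.258i - 0.4121j + 0.3356k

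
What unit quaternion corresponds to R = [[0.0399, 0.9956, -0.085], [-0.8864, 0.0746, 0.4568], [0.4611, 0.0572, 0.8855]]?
0.7071 - 0.1413i - 0.1931j - 0.6654k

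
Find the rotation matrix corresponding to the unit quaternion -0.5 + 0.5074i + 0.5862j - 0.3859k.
[[0.0149, 0.209, -0.9778], [0.9808, 0.1873, 0.055], [0.1946, -0.9598, -0.2022]]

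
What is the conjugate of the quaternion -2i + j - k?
2i - j + k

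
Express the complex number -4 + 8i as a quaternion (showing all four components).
-4 + 8i + 0j + 0k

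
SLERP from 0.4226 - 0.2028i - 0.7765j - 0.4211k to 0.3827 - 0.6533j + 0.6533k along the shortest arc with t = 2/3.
0.4662 - 0.0836i - 0.8186j + 0.3249k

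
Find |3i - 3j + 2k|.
√22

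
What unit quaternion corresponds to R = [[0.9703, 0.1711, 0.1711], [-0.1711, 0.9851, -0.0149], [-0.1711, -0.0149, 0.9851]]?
0.9925 + 0.0862j - 0.0862k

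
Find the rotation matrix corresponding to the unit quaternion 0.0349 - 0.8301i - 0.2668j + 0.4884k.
[[0.3806, 0.4089, -0.8295], [0.477, -0.8552, -0.2027], [-0.7922, -0.3186, -0.5205]]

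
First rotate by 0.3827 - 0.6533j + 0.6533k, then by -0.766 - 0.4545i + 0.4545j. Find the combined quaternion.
0.0038 + 0.123i + 0.9713j - 0.2035k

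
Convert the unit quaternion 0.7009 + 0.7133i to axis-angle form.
axis = (1, 0, 0), θ = 91°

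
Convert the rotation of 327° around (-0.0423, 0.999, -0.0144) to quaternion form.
-0.9588 - 0.012i + 0.2837j - 0.0041k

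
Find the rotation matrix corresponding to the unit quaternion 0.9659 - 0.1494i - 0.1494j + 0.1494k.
[[0.9107, -0.244, -0.3333], [0.3333, 0.9107, 0.244], [0.244, -0.3333, 0.9107]]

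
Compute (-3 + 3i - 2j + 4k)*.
-3 - 3i + 2j - 4k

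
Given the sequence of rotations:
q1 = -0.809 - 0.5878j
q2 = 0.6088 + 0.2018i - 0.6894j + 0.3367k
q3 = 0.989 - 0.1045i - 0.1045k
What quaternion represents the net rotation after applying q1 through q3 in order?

q2 · q1 = -0.8977 + 0.0347i + 0.1999j - 0.391k
q3 · q2 · q1 = -0.9251 + 0.149i + 0.1532j - 0.3138k
-0.9251 + 0.149i + 0.1532j - 0.3138k


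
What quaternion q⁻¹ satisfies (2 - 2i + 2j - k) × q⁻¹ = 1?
0.1538 + 0.1538i - 0.1538j + 0.0769k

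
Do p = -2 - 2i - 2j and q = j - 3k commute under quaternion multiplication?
No: pq = 2 + 6i - 8j + 4k ≠ 2 - 6i + 4j + 8k = qp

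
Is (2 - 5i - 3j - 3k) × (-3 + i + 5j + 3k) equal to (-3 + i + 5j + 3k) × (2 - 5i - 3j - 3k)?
No: pq = 23 + 23i + 31j - 7k ≠ 23 + 11i + 7j + 37k = qp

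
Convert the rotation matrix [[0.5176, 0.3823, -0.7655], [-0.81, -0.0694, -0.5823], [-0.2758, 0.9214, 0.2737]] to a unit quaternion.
0.6561 + 0.573i - 0.1866j - 0.4543k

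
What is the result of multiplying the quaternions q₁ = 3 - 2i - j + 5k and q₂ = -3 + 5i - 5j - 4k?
16 + 50i + 5j - 12k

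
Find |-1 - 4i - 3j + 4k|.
√42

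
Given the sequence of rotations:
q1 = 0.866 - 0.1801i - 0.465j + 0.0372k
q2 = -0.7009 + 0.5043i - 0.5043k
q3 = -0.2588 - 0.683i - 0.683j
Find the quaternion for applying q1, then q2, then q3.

q2 · q1 = -0.4974 + 0.3285i + 0.398j - 0.6973k
q3 · q2 · q1 = 0.6249 + 0.731i - 0.2395j + 0.133k
0.6249 + 0.731i - 0.2395j + 0.133k


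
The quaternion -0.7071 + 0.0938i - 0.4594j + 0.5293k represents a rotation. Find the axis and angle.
axis = (0.1327, -0.6497, 0.7485), θ = 3π/2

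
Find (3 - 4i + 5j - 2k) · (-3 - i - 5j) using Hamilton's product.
12 - i - 28j + 31k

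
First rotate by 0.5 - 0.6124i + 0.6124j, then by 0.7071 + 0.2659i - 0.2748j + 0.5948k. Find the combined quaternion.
0.6847 - 0.6643i - 0.0686j + 0.2919k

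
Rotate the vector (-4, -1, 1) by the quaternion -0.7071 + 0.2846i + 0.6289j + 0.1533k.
(-2.025, -0.76, -3.65)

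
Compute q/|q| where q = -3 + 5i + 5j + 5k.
-0.3273 + 0.5455i + 0.5455j + 0.5455k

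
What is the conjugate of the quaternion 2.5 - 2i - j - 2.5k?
2.5 + 2i + j + 2.5k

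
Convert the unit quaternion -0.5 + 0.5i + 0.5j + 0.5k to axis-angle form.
axis = (√3/3, √3/3, √3/3), θ = 4π/3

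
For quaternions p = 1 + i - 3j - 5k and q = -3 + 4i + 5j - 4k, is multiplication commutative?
No: pq = -12 + 38i - 2j + 28k ≠ -12 - 36i + 30j - 6k = qp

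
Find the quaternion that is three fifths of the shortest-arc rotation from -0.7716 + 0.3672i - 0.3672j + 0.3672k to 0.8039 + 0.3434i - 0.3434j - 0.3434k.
-0.9097 - 0.0606i + 0.0606j + 0.4063k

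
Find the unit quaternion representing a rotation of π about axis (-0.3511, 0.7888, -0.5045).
-0.3511i + 0.7888j - 0.5045k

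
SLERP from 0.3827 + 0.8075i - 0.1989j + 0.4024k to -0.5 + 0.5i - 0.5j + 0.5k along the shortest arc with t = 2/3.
-0.2195 + 0.6872i - 0.4481j + 0.528k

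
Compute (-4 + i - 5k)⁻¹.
-0.0952 - 0.0238i + 0.119k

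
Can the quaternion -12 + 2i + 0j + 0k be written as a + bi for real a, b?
Yes. The quaternion -12 + 2i has j- and k-coefficients y = z = 0, so it lies in the complex subalgebra spanned by 1 and i.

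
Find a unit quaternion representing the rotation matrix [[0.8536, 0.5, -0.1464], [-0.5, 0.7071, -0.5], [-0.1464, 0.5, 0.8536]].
0.9239 + 0.2706i - 0.2706k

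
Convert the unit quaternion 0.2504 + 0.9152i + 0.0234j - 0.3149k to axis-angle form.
axis = (0.9453, 0.0242, -0.3253), θ = 151°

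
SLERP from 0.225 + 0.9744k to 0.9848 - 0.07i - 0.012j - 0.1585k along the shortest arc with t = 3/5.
0.9021 - 0.0551i - 0.0094j + 0.4279k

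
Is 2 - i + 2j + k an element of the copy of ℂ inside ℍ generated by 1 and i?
No. The quaternion 2 - i + 2j + k has j-coefficient y = 2 and k-coefficient z = 1, not both zero, so it does not lie in the complex subalgebra spanned by 1 and i.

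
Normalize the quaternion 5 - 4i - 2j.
0.7454 - 0.5963i - 0.2981j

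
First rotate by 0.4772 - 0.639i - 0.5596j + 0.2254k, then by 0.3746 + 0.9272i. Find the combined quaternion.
0.7712 + 0.2031i - 0.4186j - 0.4344k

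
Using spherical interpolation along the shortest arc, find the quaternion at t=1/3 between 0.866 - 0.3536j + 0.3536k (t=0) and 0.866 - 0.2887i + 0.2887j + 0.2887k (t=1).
0.9191 - 0.1041i - 0.1436j + 0.3519k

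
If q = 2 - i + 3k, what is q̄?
2 + i - 3k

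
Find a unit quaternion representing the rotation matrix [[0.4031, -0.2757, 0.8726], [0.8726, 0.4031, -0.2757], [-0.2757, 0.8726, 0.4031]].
0.7432 + 0.3863i + 0.3863j + 0.3863k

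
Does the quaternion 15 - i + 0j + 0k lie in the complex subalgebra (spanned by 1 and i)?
Yes. The quaternion 15 - i has j- and k-coefficients y = z = 0, so it lies in the complex subalgebra spanned by 1 and i.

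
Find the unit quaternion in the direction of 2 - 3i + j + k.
0.5164 - 0.7746i + 0.2582j + 0.2582k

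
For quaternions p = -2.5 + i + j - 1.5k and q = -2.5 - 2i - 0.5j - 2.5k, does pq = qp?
No: pq = 5 - 0.75i + 4.25j + 11.5k ≠ 5 + 5.75i - 6.75j + 8.5k = qp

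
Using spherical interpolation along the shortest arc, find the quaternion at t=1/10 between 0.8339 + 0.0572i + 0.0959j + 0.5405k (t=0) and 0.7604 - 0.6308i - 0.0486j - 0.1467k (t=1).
0.8693 - 0.0223i + 0.0836j + 0.4867k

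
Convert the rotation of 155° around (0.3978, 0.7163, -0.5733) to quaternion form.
0.2164 + 0.3884i + 0.6993j - 0.5597k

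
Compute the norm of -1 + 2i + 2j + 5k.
√34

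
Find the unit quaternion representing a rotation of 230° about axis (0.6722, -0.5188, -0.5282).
-0.4226 + 0.6092i - 0.4702j - 0.4787k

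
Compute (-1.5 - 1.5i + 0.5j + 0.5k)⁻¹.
-0.3 + 0.3i - 0.1j - 0.1k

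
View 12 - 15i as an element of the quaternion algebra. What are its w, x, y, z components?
12 - 15i + 0j + 0k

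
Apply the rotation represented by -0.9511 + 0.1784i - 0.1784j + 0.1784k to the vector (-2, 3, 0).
(-0.918, 3.424, -0.658)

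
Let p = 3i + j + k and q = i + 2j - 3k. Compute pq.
-2 - 5i + 10j + 5k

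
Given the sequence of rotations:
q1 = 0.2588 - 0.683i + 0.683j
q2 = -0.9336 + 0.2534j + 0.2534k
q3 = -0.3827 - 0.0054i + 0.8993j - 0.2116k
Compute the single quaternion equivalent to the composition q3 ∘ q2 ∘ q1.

q2 · q1 = -0.4147 + 0.4646i - 0.7451j + 0.2387k
q3 · q2 · q1 = 0.8818 - 0.1186i - 0.1848j - 0.4174k
0.8818 - 0.1186i - 0.1848j - 0.4174k


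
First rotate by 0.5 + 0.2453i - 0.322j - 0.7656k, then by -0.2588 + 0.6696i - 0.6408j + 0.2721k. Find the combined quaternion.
-0.2917 + 0.8495i + 0.3423j + 0.2758k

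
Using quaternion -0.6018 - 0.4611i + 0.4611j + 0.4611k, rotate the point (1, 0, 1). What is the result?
(-0.831, -1.11, 0.279)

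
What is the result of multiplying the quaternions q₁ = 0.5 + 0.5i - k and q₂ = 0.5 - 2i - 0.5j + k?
2.25 - 1.25i + 1.25j - 0.25k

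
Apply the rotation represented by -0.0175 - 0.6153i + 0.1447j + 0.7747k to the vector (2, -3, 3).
(-2.907, 3.07, -2.031)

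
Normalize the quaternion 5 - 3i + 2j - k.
0.8006 - 0.4804i + 0.3203j - 0.1601k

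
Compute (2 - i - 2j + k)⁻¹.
0.2 + 0.1i + 0.2j - 0.1k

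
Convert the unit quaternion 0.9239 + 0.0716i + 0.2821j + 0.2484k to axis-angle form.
axis = (0.1871, 0.7373, 0.6492), θ = π/4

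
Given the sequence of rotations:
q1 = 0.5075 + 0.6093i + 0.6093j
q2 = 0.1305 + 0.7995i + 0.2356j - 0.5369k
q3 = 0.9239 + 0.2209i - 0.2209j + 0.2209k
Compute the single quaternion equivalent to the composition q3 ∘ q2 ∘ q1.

q2 · q1 = -0.5645 + 0.8124i - 0.1281j + 0.0711k
q3 · q2 · q1 = -0.745 + 0.6385i + 0.1701j + 0.0922k
-0.745 + 0.6385i + 0.1701j + 0.0922k


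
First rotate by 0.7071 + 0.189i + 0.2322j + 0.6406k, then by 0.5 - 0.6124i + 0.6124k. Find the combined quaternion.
0.077 - 0.4807i + 0.6241j + 0.6111k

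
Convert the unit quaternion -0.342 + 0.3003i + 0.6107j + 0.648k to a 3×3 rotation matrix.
[[-0.5857, 0.81, -0.0285], [-0.0764, -0.0202, 0.9969], [0.8069, 0.5861, 0.0737]]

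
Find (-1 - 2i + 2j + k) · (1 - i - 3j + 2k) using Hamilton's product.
1 + 6i + 8j + 7k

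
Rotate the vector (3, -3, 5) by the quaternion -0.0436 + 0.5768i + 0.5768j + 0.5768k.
(-0.064, 6.416, -1.352)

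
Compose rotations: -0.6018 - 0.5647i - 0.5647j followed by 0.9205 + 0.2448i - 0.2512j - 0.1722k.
-0.5576 - 0.7644i - 0.2714j - 0.1765k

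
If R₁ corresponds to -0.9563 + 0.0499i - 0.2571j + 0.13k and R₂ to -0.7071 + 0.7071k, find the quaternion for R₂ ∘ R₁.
0.5843 + 0.1465i + 0.2171j - 0.7681k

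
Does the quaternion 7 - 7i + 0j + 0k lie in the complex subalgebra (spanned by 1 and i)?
Yes. The quaternion 7 - 7i has j- and k-coefficients y = z = 0, so it lies in the complex subalgebra spanned by 1 and i.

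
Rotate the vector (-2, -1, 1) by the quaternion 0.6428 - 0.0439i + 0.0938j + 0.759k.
(1.377, -1.58, 1.267)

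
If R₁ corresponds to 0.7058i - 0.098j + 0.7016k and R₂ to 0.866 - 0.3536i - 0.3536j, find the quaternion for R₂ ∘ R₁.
0.2149 + 0.3631i + 0.1632j + 0.8918k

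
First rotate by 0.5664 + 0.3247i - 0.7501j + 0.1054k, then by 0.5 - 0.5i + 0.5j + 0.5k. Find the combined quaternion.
0.7679 + 0.3069i + 0.1232j + 0.5486k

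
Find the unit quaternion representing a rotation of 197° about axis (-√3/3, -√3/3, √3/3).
-0.1478 - 0.571i - 0.571j + 0.571k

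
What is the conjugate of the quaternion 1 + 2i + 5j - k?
1 - 2i - 5j + k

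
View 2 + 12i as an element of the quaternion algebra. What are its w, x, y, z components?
2 + 12i + 0j + 0k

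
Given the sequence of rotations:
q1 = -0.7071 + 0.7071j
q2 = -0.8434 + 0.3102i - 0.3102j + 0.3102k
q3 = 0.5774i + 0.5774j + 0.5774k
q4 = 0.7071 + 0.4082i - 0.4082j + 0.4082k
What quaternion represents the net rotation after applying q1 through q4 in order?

q2 · q1 = 0.8157 - 0.4387i - 0.377j
q3 · q2 · q1 = 0.471 + 0.6887i + 0.2177j + 0.5066k
q4 · q3 · q2 · q1 = -0.066 + 0.3836i + 0.036j + 0.9205k
-0.066 + 0.3836i + 0.036j + 0.9205k


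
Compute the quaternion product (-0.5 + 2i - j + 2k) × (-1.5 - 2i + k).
2.75 - 3i - 4.5j - 5.5k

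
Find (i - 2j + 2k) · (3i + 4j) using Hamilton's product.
5 - 8i + 6j + 10k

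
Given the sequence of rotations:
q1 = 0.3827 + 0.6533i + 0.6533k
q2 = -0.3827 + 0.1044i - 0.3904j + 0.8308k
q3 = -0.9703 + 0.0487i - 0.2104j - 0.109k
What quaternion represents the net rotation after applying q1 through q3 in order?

q2 · q1 = -0.7574 - 0.4651i + 0.3252j + 0.323k
q3 · q2 · q1 = 0.8612 + 0.3819i - 0.1212j - 0.3129k
0.8612 + 0.3819i - 0.1212j - 0.3129k


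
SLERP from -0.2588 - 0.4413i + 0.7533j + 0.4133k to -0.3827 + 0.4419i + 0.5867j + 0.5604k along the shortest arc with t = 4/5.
-0.3845 + 0.2719i + 0.6724j + 0.571k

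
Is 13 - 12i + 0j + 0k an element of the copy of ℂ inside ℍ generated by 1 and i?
Yes. The quaternion 13 - 12i has j- and k-coefficients y = z = 0, so it lies in the complex subalgebra spanned by 1 and i.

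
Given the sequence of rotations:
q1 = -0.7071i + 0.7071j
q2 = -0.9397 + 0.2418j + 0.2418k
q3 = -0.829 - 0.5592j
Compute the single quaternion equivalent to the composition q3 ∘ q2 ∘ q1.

q2 · q1 = -0.171 + 0.4935i - 0.8354j + 0.171k
q3 · q2 · q1 = -0.3254 - 0.5047i + 0.7882j + 0.1342k
-0.3254 - 0.5047i + 0.7882j + 0.1342k


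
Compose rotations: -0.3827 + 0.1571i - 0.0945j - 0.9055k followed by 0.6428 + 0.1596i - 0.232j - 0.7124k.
-0.9381 + 0.1827i + 0.0606j - 0.2881k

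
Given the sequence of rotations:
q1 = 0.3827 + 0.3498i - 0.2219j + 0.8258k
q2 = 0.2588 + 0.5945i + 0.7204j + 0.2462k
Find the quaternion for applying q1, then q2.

q2 · q1 = -0.1524 + 0.9676i - 0.1865j - 0.076k
-0.1524 + 0.9676i - 0.1865j - 0.076k


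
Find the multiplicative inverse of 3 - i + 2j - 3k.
0.1304 + 0.0435i - 0.087j + 0.1304k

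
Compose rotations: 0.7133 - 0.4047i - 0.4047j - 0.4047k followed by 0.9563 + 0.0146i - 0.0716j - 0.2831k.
0.5445 - 0.4622i - 0.3176j - 0.6238k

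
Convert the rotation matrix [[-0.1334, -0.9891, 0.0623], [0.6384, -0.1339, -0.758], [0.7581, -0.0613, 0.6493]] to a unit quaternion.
0.5878 + 0.2963i - 0.2959j + 0.6922k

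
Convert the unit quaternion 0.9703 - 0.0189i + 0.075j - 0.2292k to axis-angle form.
axis = (-0.0781, 0.31, -0.9475), θ = 28°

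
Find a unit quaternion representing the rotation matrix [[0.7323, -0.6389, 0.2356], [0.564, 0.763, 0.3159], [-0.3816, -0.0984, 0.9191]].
0.9239 - 0.1121i + 0.167j + 0.3255k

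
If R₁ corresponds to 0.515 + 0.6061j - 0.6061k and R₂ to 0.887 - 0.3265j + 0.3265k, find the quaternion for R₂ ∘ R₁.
0.8526 + 0.3695j - 0.3695k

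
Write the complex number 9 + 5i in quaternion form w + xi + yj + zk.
9 + 5i + 0j + 0k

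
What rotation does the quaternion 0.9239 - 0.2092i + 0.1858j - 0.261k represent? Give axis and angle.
axis = (-0.5467, 0.4856, -0.6821), θ = π/4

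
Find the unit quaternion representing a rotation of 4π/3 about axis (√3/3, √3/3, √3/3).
-0.5 + 0.5i + 0.5j + 0.5k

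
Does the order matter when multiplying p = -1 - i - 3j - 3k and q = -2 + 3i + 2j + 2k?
Yes: pq = 17 - i - 3j + 11k ≠ 17 - i + 11j - 3k = qp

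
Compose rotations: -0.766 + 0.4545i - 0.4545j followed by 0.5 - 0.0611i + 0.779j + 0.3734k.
-0.0012 + 0.4438i - 0.6543j - 0.6123k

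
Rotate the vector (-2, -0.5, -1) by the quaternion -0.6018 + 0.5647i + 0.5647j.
(-0.364, -2.136, -0.744)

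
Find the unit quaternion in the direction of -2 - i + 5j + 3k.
-0.3203 - 0.1601i + 0.8006j + 0.4804k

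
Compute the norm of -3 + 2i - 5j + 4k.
√54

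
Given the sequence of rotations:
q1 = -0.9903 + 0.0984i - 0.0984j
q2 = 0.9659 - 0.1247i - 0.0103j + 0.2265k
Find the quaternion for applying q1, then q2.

q2 · q1 = -0.9453 + 0.2408i - 0.0626j - 0.211k
-0.9453 + 0.2408i - 0.0626j - 0.211k


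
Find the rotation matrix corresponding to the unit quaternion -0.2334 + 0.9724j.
[[-0.8911, 0, -0.4539], [0, 1, 0], [0.4539, 0, -0.8911]]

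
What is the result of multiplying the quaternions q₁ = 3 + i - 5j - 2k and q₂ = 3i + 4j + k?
19 + 12i + 5j + 22k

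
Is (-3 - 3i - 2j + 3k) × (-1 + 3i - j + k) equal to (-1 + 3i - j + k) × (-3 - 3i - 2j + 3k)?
No: pq = 7 - 5i + 17j + 3k ≠ 7 - 7i - 7j - 15k = qp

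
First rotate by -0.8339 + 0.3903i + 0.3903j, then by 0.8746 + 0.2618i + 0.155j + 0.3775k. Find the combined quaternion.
-0.892 - 0.0243i + 0.3594j - 0.2731k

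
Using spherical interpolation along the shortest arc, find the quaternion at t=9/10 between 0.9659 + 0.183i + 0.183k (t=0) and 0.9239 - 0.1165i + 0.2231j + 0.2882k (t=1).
0.9347 - 0.0866i + 0.2018j + 0.2794k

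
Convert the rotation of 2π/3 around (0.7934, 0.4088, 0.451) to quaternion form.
0.5 + 0.6871i + 0.354j + 0.3906k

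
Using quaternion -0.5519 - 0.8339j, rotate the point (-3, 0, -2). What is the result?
(-0.669, 0, 3.543)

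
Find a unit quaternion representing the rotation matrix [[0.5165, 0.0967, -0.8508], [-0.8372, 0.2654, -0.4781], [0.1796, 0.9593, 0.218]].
0.7071 + 0.5082i - 0.3643j - 0.3302k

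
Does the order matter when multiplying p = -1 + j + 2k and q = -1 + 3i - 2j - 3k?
Yes: pq = 9 - 2i + 7j - 2k ≠ 9 - 4i - 5j + 4k = qp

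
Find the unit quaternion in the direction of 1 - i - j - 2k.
0.378 - 0.378i - 0.378j - 0.7559k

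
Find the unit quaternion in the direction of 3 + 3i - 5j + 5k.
0.3638 + 0.3638i - 0.6063j + 0.6063k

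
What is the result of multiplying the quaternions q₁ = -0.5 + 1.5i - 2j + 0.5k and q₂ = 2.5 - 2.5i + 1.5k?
1.75 + 2i - 8.5j - 4.5k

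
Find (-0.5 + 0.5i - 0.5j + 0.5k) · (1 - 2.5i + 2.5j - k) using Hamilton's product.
2.5 + i - 2.5j + k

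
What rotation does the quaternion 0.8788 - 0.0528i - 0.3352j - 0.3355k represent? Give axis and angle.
axis = (-0.1106, -0.7025, -0.7031), θ = 57°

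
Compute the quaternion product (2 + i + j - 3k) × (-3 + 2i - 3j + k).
-2 - 7i - 16j + 6k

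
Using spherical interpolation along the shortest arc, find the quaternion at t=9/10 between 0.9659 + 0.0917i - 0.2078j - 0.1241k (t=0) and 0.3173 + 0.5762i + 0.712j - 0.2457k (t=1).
0.4357 + 0.5646i + 0.6539j - 0.2524k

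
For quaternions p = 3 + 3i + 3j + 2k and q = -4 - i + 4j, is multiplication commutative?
No: pq = -21 - 23i - 2j + 7k ≠ -21 - 7i + 2j - 23k = qp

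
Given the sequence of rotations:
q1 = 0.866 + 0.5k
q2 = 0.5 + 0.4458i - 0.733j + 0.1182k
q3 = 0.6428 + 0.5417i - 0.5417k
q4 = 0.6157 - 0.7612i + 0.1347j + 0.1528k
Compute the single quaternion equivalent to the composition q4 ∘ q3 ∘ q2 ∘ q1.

q2 · q1 = 0.3739 + 0.0196i - 0.8577j + 0.3524k
q3 · q2 · q1 = 0.4206 - 0.2495i - 0.7528j - 0.4406k
q4 · q3 · q2 · q1 = 0.2378 - 0.4181i - 0.7804j + 0.3996k
0.2378 - 0.4181i - 0.7804j + 0.3996k


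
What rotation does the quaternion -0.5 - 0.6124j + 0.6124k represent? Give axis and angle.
axis = (0, -√2/2, √2/2), θ = 4π/3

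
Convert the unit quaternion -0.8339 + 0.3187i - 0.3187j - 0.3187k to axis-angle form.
axis = (√3/3, -√3/3, -√3/3), θ = 293°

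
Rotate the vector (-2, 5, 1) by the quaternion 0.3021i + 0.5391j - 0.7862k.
(2.789, -3.593, -3.052)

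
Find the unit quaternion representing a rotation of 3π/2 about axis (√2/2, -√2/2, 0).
-0.7071 + 0.5i - 0.5j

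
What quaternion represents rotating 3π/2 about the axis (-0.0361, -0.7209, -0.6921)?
-0.7071 - 0.0255i - 0.5098j - 0.4894k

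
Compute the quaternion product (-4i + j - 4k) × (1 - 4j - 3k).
-8 - 23i - 11j + 12k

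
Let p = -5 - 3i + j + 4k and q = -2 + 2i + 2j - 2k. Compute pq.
22 - 14i - 10j - 6k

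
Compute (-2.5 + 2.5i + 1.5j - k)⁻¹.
-0.1587 - 0.1587i - 0.0952j + 0.0635k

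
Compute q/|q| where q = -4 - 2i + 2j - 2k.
-0.7559 - 0.378i + 0.378j - 0.378k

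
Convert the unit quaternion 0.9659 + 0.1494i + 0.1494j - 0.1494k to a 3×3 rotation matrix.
[[0.9107, 0.3333, 0.244], [-0.244, 0.9107, -0.3333], [-0.3333, 0.244, 0.9107]]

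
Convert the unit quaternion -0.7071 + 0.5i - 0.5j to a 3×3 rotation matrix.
[[0.5, -0.5, 0.7071], [-0.5, 0.5, 0.7071], [-0.7071, -0.7071, 0]]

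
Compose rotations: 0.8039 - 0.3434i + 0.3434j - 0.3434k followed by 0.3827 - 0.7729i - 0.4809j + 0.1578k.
0.2616 - 0.6418i - 0.5748j - 0.4351k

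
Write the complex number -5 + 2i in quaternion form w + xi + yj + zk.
-5 + 2i + 0j + 0k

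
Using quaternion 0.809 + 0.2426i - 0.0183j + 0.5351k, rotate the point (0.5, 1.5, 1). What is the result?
(-0.869, 0.481, 1.586)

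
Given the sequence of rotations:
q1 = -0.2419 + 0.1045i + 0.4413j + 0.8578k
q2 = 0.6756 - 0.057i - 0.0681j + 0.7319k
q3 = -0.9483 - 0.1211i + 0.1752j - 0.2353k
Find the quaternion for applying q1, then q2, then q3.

q2 · q1 = -0.7552 - 0.297i + 0.44j + 0.3844k
q3 · q2 · q1 = 0.6936 + 0.544i - 0.4331j - 0.1881k
0.6936 + 0.544i - 0.4331j - 0.1881k


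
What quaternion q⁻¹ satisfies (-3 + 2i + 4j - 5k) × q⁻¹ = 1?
-0.0556 - 0.037i - 0.0741j + 0.0926k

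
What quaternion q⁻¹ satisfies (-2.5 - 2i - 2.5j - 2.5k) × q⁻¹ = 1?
-0.1099 + 0.0879i + 0.1099j + 0.1099k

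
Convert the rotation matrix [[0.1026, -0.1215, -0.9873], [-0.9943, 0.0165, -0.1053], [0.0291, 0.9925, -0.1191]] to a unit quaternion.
0.5 + 0.5489i - 0.5082j - 0.4364k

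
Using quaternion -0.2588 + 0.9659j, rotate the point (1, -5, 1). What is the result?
(-1.366, -5, -0.366)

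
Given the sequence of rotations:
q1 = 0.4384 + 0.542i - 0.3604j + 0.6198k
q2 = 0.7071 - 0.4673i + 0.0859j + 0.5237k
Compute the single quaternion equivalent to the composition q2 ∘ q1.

q2 · q1 = 0.2696 + 0.4204i + 0.3563j + 0.7897k
0.2696 + 0.4204i + 0.3563j + 0.7897k


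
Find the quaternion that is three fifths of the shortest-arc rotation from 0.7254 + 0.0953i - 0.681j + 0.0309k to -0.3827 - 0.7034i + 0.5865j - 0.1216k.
0.5561 + 0.4882i - 0.6665j + 0.0906k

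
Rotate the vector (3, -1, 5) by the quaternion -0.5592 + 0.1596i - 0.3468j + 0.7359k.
(1.431, -4.327, 3.773)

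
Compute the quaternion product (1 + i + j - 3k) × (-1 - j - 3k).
-9 - 7i + j - k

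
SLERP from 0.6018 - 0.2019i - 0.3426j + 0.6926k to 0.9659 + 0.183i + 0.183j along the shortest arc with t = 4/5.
0.977 + 0.1087i + 0.0746j + 0.1676k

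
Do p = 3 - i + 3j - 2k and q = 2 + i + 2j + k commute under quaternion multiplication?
No: pq = 3 + 8i + 11j - 6k ≠ 3 - 6i + 13j + 4k = qp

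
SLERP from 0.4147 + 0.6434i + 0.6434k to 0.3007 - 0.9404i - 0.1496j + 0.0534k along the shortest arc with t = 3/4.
-0.1215 + 0.973i + 0.1235j + 0.1526k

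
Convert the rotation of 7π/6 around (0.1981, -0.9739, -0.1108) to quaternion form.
-0.2588 + 0.1913i - 0.9407j - 0.107k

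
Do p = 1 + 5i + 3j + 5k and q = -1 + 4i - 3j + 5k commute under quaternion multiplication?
No: pq = -37 + 29i - 11j - 27k ≠ -37 - 31i - j + 27k = qp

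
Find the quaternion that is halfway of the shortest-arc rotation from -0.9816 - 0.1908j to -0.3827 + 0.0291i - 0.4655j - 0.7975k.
-0.7972 + 0.017i - 0.3835j - 0.466k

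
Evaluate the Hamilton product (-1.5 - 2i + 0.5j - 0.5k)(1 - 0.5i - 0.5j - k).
-2.75 - 2i - 0.5j + 2.25k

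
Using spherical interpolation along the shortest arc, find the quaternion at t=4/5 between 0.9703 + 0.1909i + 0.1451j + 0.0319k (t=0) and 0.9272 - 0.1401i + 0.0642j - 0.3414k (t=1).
0.9562 - 0.0741i + 0.0825j - 0.2709k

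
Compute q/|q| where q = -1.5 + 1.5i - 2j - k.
-0.4867 + 0.4867i - 0.6489j - 0.3244k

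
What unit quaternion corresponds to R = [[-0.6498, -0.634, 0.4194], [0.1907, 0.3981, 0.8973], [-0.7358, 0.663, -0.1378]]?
0.3907 - 0.1499i + 0.7392j + 0.5277k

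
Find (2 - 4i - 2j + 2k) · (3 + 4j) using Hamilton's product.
14 - 20i + 2j - 10k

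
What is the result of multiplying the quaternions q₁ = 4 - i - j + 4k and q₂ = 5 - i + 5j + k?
20 - 30i + 12j + 18k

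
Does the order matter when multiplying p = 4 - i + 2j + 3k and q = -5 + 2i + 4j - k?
Yes: pq = -23 - i + 11j - 27k ≠ -23 + 27i + j - 11k = qp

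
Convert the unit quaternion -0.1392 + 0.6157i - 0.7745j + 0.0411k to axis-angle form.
axis = (0.6218, -0.7821, 0.0415), θ = 196°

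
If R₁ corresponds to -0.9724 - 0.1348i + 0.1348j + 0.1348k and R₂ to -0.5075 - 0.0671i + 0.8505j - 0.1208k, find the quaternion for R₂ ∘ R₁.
0.3861 + 0.2646i - 0.8701j + 0.1547k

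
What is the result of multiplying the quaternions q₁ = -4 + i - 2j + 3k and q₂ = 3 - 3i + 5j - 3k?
10 + 6i - 32j + 20k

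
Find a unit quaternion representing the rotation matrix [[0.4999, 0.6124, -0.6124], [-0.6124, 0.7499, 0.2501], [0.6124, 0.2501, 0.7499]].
0.866 - 0.3536j - 0.3536k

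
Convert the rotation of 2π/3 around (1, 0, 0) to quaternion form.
0.5 + 0.866i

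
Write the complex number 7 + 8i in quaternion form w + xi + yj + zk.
7 + 8i + 0j + 0k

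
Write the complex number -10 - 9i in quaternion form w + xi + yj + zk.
-10 - 9i + 0j + 0k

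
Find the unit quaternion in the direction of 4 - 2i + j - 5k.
0.5898 - 0.2949i + 0.1474j - 0.7372k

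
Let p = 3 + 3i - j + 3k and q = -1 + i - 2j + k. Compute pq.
-11 + 5i - 5j - 5k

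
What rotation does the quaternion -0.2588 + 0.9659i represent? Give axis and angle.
axis = (1, 0, 0), θ = 7π/6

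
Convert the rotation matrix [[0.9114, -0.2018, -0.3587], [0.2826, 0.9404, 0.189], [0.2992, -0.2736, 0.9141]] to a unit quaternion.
0.9703 - 0.1192i - 0.1695j + 0.1248k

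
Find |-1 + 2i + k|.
√6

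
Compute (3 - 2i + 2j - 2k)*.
3 + 2i - 2j + 2k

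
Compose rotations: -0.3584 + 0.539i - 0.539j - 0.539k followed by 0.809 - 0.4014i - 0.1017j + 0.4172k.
0.0965 + 0.8596i - 0.3911j - 0.3144k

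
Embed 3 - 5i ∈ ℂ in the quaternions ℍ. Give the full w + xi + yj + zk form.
3 - 5i + 0j + 0k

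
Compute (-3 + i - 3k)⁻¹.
-0.1579 - 0.0526i + 0.1579k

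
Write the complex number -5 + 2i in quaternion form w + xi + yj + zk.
-5 + 2i + 0j + 0k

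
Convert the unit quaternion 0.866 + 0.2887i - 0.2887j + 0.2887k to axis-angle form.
axis = (√3/3, -√3/3, √3/3), θ = π/3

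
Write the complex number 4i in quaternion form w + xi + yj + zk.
0 + 4i + 0j + 0k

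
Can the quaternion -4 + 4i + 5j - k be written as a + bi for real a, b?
No. The quaternion -4 + 4i + 5j - k has j-coefficient y = 5 and k-coefficient z = -1, not both zero, so it does not lie in the complex subalgebra spanned by 1 and i.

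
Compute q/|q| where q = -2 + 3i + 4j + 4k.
-0.2981 + 0.4472i + 0.5963j + 0.5963k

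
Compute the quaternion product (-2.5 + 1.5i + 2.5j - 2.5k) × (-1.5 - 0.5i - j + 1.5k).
10.75 + 0.25i - 2.25j - 0.25k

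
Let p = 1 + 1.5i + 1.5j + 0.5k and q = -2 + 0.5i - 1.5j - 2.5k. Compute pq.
0.75 - 5.5i - 0.5j - 6.5k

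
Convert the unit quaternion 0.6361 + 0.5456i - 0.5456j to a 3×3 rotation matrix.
[[0.4046, -0.5954, -0.6941], [-0.5954, 0.4046, -0.6941], [0.6941, 0.6941, -0.1907]]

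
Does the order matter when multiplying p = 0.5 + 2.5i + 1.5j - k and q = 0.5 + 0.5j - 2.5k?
Yes: pq = -3 - 2i + 7.25j - 0.5k ≠ -3 + 4.5i - 5.25j - 3k = qp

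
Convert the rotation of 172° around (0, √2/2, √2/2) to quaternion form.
0.0698 + 0.7054j + 0.7054k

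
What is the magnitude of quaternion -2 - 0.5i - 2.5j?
3.24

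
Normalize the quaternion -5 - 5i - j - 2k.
-0.6742 - 0.6742i - 0.1348j - 0.2697k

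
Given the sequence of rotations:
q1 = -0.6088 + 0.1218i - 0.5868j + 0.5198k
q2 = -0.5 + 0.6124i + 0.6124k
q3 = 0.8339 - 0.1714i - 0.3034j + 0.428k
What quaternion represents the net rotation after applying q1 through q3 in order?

q2 · q1 = -0.0885 - 0.0744i + 0.0497j - 0.9921k
q3 · q2 · q1 = 0.3531 + 0.2329i - 0.1336j - 0.8963k
0.3531 + 0.2329i - 0.1336j - 0.8963k


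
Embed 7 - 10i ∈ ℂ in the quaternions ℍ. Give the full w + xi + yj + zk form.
7 - 10i + 0j + 0k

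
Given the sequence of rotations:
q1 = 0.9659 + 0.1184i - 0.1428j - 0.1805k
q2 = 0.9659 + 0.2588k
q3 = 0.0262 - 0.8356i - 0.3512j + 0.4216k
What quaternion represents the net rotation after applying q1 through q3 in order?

q2 · q1 = 0.9797 + 0.1513i - 0.1073j + 0.0756k
q3 · q2 · q1 = 0.0825 - 0.796i - 0.2199j + 0.5578k
0.0825 - 0.796i - 0.2199j + 0.5578k


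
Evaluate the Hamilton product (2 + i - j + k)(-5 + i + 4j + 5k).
-12 - 12i + 9j + 10k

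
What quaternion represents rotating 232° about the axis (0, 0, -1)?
-0.4384 - 0.8988k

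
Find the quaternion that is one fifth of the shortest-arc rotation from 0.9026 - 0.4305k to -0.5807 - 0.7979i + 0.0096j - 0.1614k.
0.9226 + 0.1953i - 0.0023j - 0.3327k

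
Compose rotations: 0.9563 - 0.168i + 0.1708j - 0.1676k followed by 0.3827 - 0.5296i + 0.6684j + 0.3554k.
0.2224 - 0.7435i + 0.5561j + 0.2976k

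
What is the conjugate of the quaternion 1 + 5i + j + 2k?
1 - 5i - j - 2k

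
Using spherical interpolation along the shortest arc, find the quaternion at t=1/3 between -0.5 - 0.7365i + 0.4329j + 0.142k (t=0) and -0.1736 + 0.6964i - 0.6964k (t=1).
-0.3009 - 0.8156i + 0.3193j + 0.3771k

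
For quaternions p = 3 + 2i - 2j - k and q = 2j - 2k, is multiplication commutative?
No: pq = 2 + 6i + 10j - 2k ≠ 2 - 6i + 2j - 10k = qp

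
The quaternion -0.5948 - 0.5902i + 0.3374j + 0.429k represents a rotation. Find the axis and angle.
axis = (-0.7342, 0.4197, 0.5337), θ = 253°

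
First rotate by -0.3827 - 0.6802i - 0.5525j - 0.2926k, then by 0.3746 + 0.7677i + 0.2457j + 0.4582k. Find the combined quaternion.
0.6486 - 0.3673i - 0.388j - 0.542k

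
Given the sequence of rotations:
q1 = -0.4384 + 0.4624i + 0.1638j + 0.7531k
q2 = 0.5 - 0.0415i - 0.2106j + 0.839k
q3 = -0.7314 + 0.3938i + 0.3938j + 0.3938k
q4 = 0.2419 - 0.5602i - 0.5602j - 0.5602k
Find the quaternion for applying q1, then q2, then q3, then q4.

q2 · q1 = -0.7974 - 0.0466i + 0.5934j + 0.0993k
q3 · q2 · q1 = 0.3288 - 0.4745i - 0.8055j - 0.1346k
q4 · q3 · q2 · q1 = -0.7129 - 0.6748i - 0.1886j - 0.0313k
-0.7129 - 0.6748i - 0.1886j - 0.0313k


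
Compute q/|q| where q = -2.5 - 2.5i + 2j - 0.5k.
-0.6108 - 0.6108i + 0.4887j - 0.1222k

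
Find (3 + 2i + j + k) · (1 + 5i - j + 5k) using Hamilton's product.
-11 + 23i - 7j + 9k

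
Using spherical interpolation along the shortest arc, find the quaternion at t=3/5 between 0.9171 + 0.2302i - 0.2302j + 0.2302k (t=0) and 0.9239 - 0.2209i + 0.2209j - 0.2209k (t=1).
0.9974 - 0.0413i + 0.0413j - 0.0413k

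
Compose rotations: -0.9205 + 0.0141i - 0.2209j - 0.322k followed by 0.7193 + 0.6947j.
-0.5087 - 0.2136i - 0.7984j - 0.2414k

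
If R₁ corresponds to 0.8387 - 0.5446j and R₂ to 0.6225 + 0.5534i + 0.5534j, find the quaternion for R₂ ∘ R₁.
0.8235 + 0.4641i + 0.1251j - 0.3014k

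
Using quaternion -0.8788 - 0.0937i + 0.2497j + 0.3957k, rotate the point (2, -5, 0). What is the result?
(-2.119, -4.831, -1.082)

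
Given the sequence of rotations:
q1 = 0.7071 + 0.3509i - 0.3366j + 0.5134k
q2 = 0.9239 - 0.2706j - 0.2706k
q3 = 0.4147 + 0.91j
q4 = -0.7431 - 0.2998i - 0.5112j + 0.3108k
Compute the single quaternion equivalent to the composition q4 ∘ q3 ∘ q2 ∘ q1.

q2 · q1 = 0.7011 + 0.0942i - 0.5973j + 0.3779k
q3 · q2 · q1 = 0.8343 + 0.383i + 0.3903j + 0.071k
q4 · q3 · q2 · q1 = -0.3277 - 0.6923i - 0.5762j + 0.2853k
-0.3277 - 0.6923i - 0.5762j + 0.2853k


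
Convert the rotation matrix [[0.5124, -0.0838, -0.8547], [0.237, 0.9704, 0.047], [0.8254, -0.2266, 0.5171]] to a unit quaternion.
0.866 - 0.079i - 0.485j + 0.0926k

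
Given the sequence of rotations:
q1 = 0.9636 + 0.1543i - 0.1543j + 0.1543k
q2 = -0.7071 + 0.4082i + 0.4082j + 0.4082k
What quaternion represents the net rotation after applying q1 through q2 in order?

q2 · q1 = -0.7443 + 0.4102i + 0.5024j + 0.1583k
-0.7443 + 0.4102i + 0.5024j + 0.1583k


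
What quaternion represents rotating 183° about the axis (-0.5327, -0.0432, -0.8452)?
-0.0262 - 0.5325i - 0.0432j - 0.8449k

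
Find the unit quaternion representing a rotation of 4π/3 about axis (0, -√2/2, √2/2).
-0.5 - 0.6124j + 0.6124k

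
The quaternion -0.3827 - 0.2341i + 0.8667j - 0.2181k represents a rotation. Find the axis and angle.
axis = (-0.2534, 0.9381, -0.2361), θ = 5π/4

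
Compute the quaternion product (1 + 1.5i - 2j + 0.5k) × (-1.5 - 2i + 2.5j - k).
7 - 3.5i + 6j - 2k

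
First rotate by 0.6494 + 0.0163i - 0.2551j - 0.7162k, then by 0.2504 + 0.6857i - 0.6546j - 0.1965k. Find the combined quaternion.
-0.1563 + 0.8681i - 0.0011j - 0.4712k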